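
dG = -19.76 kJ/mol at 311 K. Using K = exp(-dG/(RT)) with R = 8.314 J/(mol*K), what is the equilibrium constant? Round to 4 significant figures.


dG is in kJ/mol; multiply by 1000 to match R in J/(mol*K).
RT = 8.314 * 311 = 2585.654 J/mol
exponent = -dG*1000 / (RT) = -(-19.76*1000) / 2585.654 = 7.64216713
K = exp(7.64216713)
K = 2084.2558, rounded to 4 significant figures:

2084


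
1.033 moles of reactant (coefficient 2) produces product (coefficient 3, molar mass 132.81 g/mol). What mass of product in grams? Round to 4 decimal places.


Use the coefficient ratio to convert reactant moles to product moles, then multiply by the product's molar mass.
moles_P = moles_R * (coeff_P / coeff_R) = 1.033 * (3/2) = 1.5495
mass_P = moles_P * M_P = 1.5495 * 132.81
mass_P = 205.789095 g, rounded to 4 dp:

205.7891 g


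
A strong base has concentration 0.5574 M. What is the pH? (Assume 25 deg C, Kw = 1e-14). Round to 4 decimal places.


A strong base dissociates completely, so [OH-] equals the given concentration.
pOH = -log10([OH-]) = -log10(0.5574) = 0.253833
pH = 14 - pOH = 14 - 0.253833
pH = 13.746167, rounded to 4 dp:

13.7462


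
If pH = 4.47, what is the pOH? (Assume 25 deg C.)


At 25 deg C, pH + pOH = 14.
pOH = 14 - pH = 14 - 4.47
pOH = 9.53:

9.53


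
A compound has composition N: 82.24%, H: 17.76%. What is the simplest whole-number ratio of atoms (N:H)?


Assume 100 g of compound, divide each mass% by atomic mass to get moles, then normalize by the smallest to get a raw atom ratio.
Moles per 100 g: N: 82.24/14.007 = 5.8714, H: 17.76/1.008 = 17.619
Raw ratio (divide by min = 5.8714): N: 1.0, H: 3.001
Multiply by 1 to clear fractions: N: 1.0 ~= 1, H: 3.001 ~= 3
Reduce by GCD to get the simplest whole-number ratio:

1:3


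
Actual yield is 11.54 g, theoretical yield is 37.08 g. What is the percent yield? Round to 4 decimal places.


% yield = 100 * actual / theoretical
% yield = 100 * 11.54 / 37.08
% yield = 31.1218986 %, rounded to 4 dp:

31.1219 %


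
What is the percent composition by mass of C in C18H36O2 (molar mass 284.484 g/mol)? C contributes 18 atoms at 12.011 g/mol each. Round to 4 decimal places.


pct = 100 * (n_elem * M_elem) / M_total
mass_contribution = 18 * 12.011 = 216.198 g/mol
pct = 100 * 216.198 / 284.484
pct = 75.99654111 %, rounded to 4 dp:

75.9965 %


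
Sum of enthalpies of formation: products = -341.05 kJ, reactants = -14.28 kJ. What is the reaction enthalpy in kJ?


dH_rxn = sum(dH_f products) - sum(dH_f reactants)
dH_rxn = -341.05 - (-14.28)
dH_rxn = -326.77 kJ:

-326.77 kJ


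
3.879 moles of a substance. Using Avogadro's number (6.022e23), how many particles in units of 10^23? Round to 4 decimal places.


N = n * NA, then divide by 1e23 for the requested units.
N / 1e23 = n * 6.022
N / 1e23 = 3.879 * 6.022
N / 1e23 = 23.359338, rounded to 4 dp:

23.3593


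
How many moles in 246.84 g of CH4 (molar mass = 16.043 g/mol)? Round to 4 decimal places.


n = mass / M
n = 246.84 / 16.043
n = 15.38614972 mol, rounded to 4 dp:

15.3861 mol


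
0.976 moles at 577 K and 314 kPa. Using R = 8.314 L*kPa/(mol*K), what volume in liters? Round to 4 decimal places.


PV = nRT, solve for V = nRT / P.
nRT = 0.976 * 8.314 * 577 = 4682.0457
V = 4682.0457 / 314
V = 14.91097357 L, rounded to 4 dp:

14.9110 L


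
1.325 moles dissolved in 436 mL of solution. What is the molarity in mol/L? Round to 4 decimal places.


Convert volume to liters: V_L = V_mL / 1000.
V_L = 436 / 1000 = 0.436 L
M = n / V_L = 1.325 / 0.436
M = 3.03899083 mol/L, rounded to 4 dp:

3.0390 mol/L


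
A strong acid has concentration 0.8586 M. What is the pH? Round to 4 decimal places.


A strong acid dissociates completely, so [H+] equals the given concentration.
pH = -log10([H+]) = -log10(0.8586)
pH = 0.06620912, rounded to 4 dp:

0.0662


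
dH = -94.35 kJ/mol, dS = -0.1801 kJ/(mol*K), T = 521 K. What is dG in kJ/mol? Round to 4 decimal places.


Gibbs: dG = dH - T*dS (consistent units, dS already in kJ/(mol*K)).
T*dS = 521 * -0.1801 = -93.8321
dG = -94.35 - (-93.8321)
dG = -0.5179 kJ/mol, rounded to 4 dp:

-0.5179 kJ/mol


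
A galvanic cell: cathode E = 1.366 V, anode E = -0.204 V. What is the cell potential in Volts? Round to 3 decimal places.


Standard cell potential: E_cell = E_cathode - E_anode.
E_cell = 1.366 - (-0.204)
E_cell = 1.57 V, rounded to 3 dp:

1.570 V


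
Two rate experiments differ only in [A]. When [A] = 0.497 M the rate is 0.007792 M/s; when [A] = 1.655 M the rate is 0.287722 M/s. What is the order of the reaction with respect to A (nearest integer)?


Rate is proportional to [A]^n, so rate2/rate1 = ([A]2/[A]1)^n. Take logs to solve for n.
rate2/rate1 = 0.287722 / 0.007792 = 36.9253
[A]2/[A]1 = 1.655 / 0.497 = 3.33
n = ln(36.9253) / ln(3.33) = 3.0
Nearest integer order:

3


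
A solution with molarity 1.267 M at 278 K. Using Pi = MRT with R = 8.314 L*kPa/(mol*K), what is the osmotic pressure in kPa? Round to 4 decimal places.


Osmotic pressure (van't Hoff): Pi = M*R*T.
RT = 8.314 * 278 = 2311.292
Pi = 1.267 * 2311.292
Pi = 2928.406964 kPa, rounded to 4 dp:

2928.4070 kPa


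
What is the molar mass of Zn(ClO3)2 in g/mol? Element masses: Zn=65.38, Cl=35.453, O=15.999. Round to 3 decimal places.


M = sum(count * atomic_mass) over atoms.
M = 1*65.38 + 2*35.453 + 6*15.999
M = 65.38 + 70.906 + 95.994
M = 232.28 g/mol, rounded to 3 dp:

232.280 g/mol


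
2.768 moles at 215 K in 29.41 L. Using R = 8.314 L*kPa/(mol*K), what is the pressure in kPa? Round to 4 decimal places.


PV = nRT, solve for P = nRT / V.
nRT = 2.768 * 8.314 * 215 = 4947.8277
P = 4947.8277 / 29.41
P = 168.23623597 kPa, rounded to 4 dp:

168.2362 kPa


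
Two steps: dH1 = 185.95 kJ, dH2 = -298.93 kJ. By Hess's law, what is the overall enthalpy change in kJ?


Hess's law: enthalpy is a state function, so add the step enthalpies.
dH_total = dH1 + dH2 = 185.95 + (-298.93)
dH_total = -112.98 kJ:

-112.98 kJ


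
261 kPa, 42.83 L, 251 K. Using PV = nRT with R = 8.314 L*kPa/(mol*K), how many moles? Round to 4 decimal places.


PV = nRT, solve for n = PV / (RT).
PV = 261 * 42.83 = 11178.63
RT = 8.314 * 251 = 2086.814
n = 11178.63 / 2086.814
n = 5.3567927 mol, rounded to 4 dp:

5.3568 mol


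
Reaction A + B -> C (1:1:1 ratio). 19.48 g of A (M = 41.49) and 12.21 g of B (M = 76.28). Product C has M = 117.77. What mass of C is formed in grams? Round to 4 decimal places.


Find moles of each reactant; the smaller value is the limiting reagent in a 1:1:1 reaction, so moles_C equals moles of the limiter.
n_A = mass_A / M_A = 19.48 / 41.49 = 0.469511 mol
n_B = mass_B / M_B = 12.21 / 76.28 = 0.160068 mol
Limiting reagent: B (smaller), n_limiting = 0.160068 mol
mass_C = n_limiting * M_C = 0.160068 * 117.77
mass_C = 18.85120836 g, rounded to 4 dp:

18.8512 g


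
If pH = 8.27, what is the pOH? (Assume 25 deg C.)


At 25 deg C, pH + pOH = 14.
pOH = 14 - pH = 14 - 8.27
pOH = 5.73:

5.73


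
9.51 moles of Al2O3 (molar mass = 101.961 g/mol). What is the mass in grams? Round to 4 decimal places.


mass = n * M
mass = 9.51 * 101.961
mass = 969.64911 g, rounded to 4 dp:

969.6491 g


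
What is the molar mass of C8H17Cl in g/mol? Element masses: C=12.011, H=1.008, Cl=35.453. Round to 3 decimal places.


M = sum(count * atomic_mass) over atoms.
M = 8*12.011 + 17*1.008 + 1*35.453
M = 96.088 + 17.136 + 35.453
M = 148.677 g/mol, rounded to 3 dp:

148.677 g/mol


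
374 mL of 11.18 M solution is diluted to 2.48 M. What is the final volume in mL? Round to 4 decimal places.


Dilution: M1*V1 = M2*V2, solve for V2.
V2 = M1*V1 / M2
V2 = 11.18 * 374 / 2.48
V2 = 4181.32 / 2.48
V2 = 1686.01612903 mL, rounded to 4 dp:

1686.0161 mL


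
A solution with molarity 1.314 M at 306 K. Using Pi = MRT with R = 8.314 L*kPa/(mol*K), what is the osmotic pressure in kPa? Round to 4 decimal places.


Osmotic pressure (van't Hoff): Pi = M*R*T.
RT = 8.314 * 306 = 2544.084
Pi = 1.314 * 2544.084
Pi = 3342.926376 kPa, rounded to 4 dp:

3342.9264 kPa


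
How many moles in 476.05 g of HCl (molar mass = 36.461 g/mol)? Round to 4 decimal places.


n = mass / M
n = 476.05 / 36.461
n = 13.05641644 mol, rounded to 4 dp:

13.0564 mol


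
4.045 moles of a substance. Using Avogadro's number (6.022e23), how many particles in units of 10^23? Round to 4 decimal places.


N = n * NA, then divide by 1e23 for the requested units.
N / 1e23 = n * 6.022
N / 1e23 = 4.045 * 6.022
N / 1e23 = 24.35899, rounded to 4 dp:

24.3590


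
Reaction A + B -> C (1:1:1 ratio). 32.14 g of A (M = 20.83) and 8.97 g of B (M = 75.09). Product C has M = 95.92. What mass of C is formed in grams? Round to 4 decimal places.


Find moles of each reactant; the smaller value is the limiting reagent in a 1:1:1 reaction, so moles_C equals moles of the limiter.
n_A = mass_A / M_A = 32.14 / 20.83 = 1.542967 mol
n_B = mass_B / M_B = 8.97 / 75.09 = 0.119457 mol
Limiting reagent: B (smaller), n_limiting = 0.119457 mol
mass_C = n_limiting * M_C = 0.119457 * 95.92
mass_C = 11.45831544 g, rounded to 4 dp:

11.4583 g


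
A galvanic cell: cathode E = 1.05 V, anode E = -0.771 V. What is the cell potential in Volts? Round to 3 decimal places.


Standard cell potential: E_cell = E_cathode - E_anode.
E_cell = 1.05 - (-0.771)
E_cell = 1.821 V, rounded to 3 dp:

1.821 V


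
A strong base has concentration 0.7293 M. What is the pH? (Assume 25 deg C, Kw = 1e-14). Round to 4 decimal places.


A strong base dissociates completely, so [OH-] equals the given concentration.
pOH = -log10([OH-]) = -log10(0.7293) = 0.137094
pH = 14 - pOH = 14 - 0.137094
pH = 13.862906, rounded to 4 dp:

13.8629


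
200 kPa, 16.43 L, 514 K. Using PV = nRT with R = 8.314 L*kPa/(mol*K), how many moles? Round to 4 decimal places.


PV = nRT, solve for n = PV / (RT).
PV = 200 * 16.43 = 3286.0
RT = 8.314 * 514 = 4273.396
n = 3286.0 / 4273.396
n = 0.76894348 mol, rounded to 4 dp:

0.7689 mol


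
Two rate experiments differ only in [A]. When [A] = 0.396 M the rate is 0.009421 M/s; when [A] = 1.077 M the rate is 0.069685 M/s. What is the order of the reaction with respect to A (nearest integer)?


Rate is proportional to [A]^n, so rate2/rate1 = ([A]2/[A]1)^n. Take logs to solve for n.
rate2/rate1 = 0.069685 / 0.009421 = 7.3968
[A]2/[A]1 = 1.077 / 0.396 = 2.7197
n = ln(7.3968) / ln(2.7197) = 2.0
Nearest integer order:

2


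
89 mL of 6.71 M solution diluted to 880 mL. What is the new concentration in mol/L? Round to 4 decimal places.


Dilution: M1*V1 = M2*V2, solve for M2.
M2 = M1*V1 / V2
M2 = 6.71 * 89 / 880
M2 = 597.19 / 880
M2 = 0.678625 mol/L, rounded to 4 dp:

0.6786 mol/L


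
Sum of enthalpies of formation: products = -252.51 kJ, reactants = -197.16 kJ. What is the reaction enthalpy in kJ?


dH_rxn = sum(dH_f products) - sum(dH_f reactants)
dH_rxn = -252.51 - (-197.16)
dH_rxn = -55.35 kJ:

-55.35 kJ


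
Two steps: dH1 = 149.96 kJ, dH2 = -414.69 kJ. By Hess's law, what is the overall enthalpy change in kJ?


Hess's law: enthalpy is a state function, so add the step enthalpies.
dH_total = dH1 + dH2 = 149.96 + (-414.69)
dH_total = -264.73 kJ:

-264.73 kJ


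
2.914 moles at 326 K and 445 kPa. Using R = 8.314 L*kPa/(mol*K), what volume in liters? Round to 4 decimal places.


PV = nRT, solve for V = nRT / P.
nRT = 2.914 * 8.314 * 326 = 7898.0007
V = 7898.0007 / 445
V = 17.74831618 L, rounded to 4 dp:

17.7483 L


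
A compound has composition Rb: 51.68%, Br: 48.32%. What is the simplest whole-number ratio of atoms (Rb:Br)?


Assume 100 g of compound, divide each mass% by atomic mass to get moles, then normalize by the smallest to get a raw atom ratio.
Moles per 100 g: Rb: 51.68/85.468 = 0.6047, Br: 48.32/79.904 = 0.6047
Raw ratio (divide by min = 0.6047): Rb: 1.0, Br: 1.0
Multiply by 1 to clear fractions: Rb: 1.0 ~= 1, Br: 1.0 ~= 1
Reduce by GCD to get the simplest whole-number ratio:

1:1


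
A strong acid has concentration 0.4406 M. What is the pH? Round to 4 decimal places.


A strong acid dissociates completely, so [H+] equals the given concentration.
pH = -log10([H+]) = -log10(0.4406)
pH = 0.35595551, rounded to 4 dp:

0.3560


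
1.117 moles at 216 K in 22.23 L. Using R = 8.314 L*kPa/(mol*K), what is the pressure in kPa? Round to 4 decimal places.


PV = nRT, solve for P = nRT / V.
nRT = 1.117 * 8.314 * 216 = 2005.9354
P = 2005.9354 / 22.23
P = 90.23551057 kPa, rounded to 4 dp:

90.2355 kPa


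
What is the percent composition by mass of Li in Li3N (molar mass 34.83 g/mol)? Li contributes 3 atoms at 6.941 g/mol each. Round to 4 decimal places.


pct = 100 * (n_elem * M_elem) / M_total
mass_contribution = 3 * 6.941 = 20.823 g/mol
pct = 100 * 20.823 / 34.83
pct = 59.78466839 %, rounded to 4 dp:

59.7847 %


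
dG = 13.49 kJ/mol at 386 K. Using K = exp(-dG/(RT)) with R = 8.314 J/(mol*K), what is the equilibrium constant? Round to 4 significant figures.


dG is in kJ/mol; multiply by 1000 to match R in J/(mol*K).
RT = 8.314 * 386 = 3209.204 J/mol
exponent = -dG*1000 / (RT) = -(13.49*1000) / 3209.204 = -4.20353458
K = exp(-4.20353458)
K = 0.014942667, rounded to 4 significant figures:

0.01494


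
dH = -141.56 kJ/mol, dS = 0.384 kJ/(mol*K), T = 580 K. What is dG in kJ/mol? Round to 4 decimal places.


Gibbs: dG = dH - T*dS (consistent units, dS already in kJ/(mol*K)).
T*dS = 580 * 0.384 = 222.72
dG = -141.56 - (222.72)
dG = -364.28 kJ/mol, rounded to 4 dp:

-364.2800 kJ/mol


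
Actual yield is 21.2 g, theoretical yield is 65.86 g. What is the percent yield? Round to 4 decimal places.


% yield = 100 * actual / theoretical
% yield = 100 * 21.2 / 65.86
% yield = 32.18949286 %, rounded to 4 dp:

32.1895 %


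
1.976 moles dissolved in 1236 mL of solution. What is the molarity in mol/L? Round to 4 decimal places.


Convert volume to liters: V_L = V_mL / 1000.
V_L = 1236 / 1000 = 1.236 L
M = n / V_L = 1.976 / 1.236
M = 1.5987055 mol/L, rounded to 4 dp:

1.5987 mol/L


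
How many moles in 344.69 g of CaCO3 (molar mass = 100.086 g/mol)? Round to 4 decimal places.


n = mass / M
n = 344.69 / 100.086
n = 3.44393821 mol, rounded to 4 dp:

3.4439 mol


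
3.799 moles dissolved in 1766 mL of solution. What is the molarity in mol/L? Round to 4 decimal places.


Convert volume to liters: V_L = V_mL / 1000.
V_L = 1766 / 1000 = 1.766 L
M = n / V_L = 3.799 / 1.766
M = 2.15118913 mol/L, rounded to 4 dp:

2.1512 mol/L


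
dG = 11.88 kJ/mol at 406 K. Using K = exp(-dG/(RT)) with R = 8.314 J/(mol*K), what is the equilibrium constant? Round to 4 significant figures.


dG is in kJ/mol; multiply by 1000 to match R in J/(mol*K).
RT = 8.314 * 406 = 3375.484 J/mol
exponent = -dG*1000 / (RT) = -(11.88*1000) / 3375.484 = -3.51949528
K = exp(-3.51949528)
K = 0.029614378, rounded to 4 significant figures:

0.02961


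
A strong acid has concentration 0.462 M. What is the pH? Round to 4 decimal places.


A strong acid dissociates completely, so [H+] equals the given concentration.
pH = -log10([H+]) = -log10(0.462)
pH = 0.33535802, rounded to 4 dp:

0.3354


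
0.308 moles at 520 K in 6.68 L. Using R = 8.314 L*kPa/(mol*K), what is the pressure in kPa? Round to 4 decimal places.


PV = nRT, solve for P = nRT / V.
nRT = 0.308 * 8.314 * 520 = 1331.5702
P = 1331.5702 / 6.68
P = 199.33685629 kPa, rounded to 4 dp:

199.3369 kPa


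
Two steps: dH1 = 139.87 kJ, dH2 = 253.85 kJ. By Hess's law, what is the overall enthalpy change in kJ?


Hess's law: enthalpy is a state function, so add the step enthalpies.
dH_total = dH1 + dH2 = 139.87 + (253.85)
dH_total = 393.72 kJ:

393.72 kJ


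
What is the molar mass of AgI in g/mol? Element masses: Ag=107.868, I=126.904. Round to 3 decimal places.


M = sum(count * atomic_mass) over atoms.
M = 1*107.868 + 1*126.904
M = 107.868 + 126.904
M = 234.772 g/mol, rounded to 3 dp:

234.772 g/mol


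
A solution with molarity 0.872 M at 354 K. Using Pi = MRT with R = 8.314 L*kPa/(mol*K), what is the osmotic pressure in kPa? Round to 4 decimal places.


Osmotic pressure (van't Hoff): Pi = M*R*T.
RT = 8.314 * 354 = 2943.156
Pi = 0.872 * 2943.156
Pi = 2566.432032 kPa, rounded to 4 dp:

2566.4320 kPa


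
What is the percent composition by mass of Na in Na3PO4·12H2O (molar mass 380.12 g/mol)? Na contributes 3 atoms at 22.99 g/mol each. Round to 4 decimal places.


pct = 100 * (n_elem * M_elem) / M_total
mass_contribution = 3 * 22.99 = 68.97 g/mol
pct = 100 * 68.97 / 380.12
pct = 18.14427023 %, rounded to 4 dp:

18.1443 %


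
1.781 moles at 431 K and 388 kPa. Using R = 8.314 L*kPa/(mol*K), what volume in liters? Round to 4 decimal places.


PV = nRT, solve for V = nRT / P.
nRT = 1.781 * 8.314 * 431 = 6381.9179
V = 6381.9179 / 388
V = 16.44824201 L, rounded to 4 dp:

16.4482 L


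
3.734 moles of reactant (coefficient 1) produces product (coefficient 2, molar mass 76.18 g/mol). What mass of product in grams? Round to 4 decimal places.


Use the coefficient ratio to convert reactant moles to product moles, then multiply by the product's molar mass.
moles_P = moles_R * (coeff_P / coeff_R) = 3.734 * (2/1) = 7.468
mass_P = moles_P * M_P = 7.468 * 76.18
mass_P = 568.91224 g, rounded to 4 dp:

568.9122 g


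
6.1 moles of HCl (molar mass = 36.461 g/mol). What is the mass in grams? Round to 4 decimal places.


mass = n * M
mass = 6.1 * 36.461
mass = 222.4121 g, rounded to 4 dp:

222.4121 g


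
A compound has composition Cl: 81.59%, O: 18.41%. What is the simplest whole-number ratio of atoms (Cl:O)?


Assume 100 g of compound, divide each mass% by atomic mass to get moles, then normalize by the smallest to get a raw atom ratio.
Moles per 100 g: Cl: 81.59/35.453 = 2.3014, O: 18.41/15.999 = 1.1507
Raw ratio (divide by min = 1.1507): Cl: 2.0, O: 1.0
Multiply by 1 to clear fractions: Cl: 2.0 ~= 2, O: 1.0 ~= 1
Reduce by GCD to get the simplest whole-number ratio:

2:1


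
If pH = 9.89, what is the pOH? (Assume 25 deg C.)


At 25 deg C, pH + pOH = 14.
pOH = 14 - pH = 14 - 9.89
pOH = 4.11:

4.11


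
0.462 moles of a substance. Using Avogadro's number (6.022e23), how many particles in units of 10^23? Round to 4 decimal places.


N = n * NA, then divide by 1e23 for the requested units.
N / 1e23 = n * 6.022
N / 1e23 = 0.462 * 6.022
N / 1e23 = 2.782164, rounded to 4 dp:

2.7822


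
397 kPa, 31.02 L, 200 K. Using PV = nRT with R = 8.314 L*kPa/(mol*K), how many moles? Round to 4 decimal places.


PV = nRT, solve for n = PV / (RT).
PV = 397 * 31.02 = 12314.94
RT = 8.314 * 200 = 1662.8
n = 12314.94 / 1662.8
n = 7.40614626 mol, rounded to 4 dp:

7.4061 mol


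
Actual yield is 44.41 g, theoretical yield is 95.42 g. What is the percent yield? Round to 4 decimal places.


% yield = 100 * actual / theoretical
% yield = 100 * 44.41 / 95.42
% yield = 46.54160553 %, rounded to 4 dp:

46.5416 %


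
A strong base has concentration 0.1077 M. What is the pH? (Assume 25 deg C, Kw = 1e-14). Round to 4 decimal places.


A strong base dissociates completely, so [OH-] equals the given concentration.
pOH = -log10([OH-]) = -log10(0.1077) = 0.967784
pH = 14 - pOH = 14 - 0.967784
pH = 13.032216, rounded to 4 dp:

13.0322


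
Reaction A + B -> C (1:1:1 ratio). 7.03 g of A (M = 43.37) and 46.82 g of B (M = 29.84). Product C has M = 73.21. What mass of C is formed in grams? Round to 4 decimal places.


Find moles of each reactant; the smaller value is the limiting reagent in a 1:1:1 reaction, so moles_C equals moles of the limiter.
n_A = mass_A / M_A = 7.03 / 43.37 = 0.162094 mol
n_B = mass_B / M_B = 46.82 / 29.84 = 1.569035 mol
Limiting reagent: A (smaller), n_limiting = 0.162094 mol
mass_C = n_limiting * M_C = 0.162094 * 73.21
mass_C = 11.86690174 g, rounded to 4 dp:

11.8669 g


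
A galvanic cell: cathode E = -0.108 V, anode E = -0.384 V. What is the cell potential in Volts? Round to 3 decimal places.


Standard cell potential: E_cell = E_cathode - E_anode.
E_cell = -0.108 - (-0.384)
E_cell = 0.276 V, rounded to 3 dp:

0.276 V


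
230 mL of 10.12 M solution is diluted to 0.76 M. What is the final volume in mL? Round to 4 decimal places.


Dilution: M1*V1 = M2*V2, solve for V2.
V2 = M1*V1 / M2
V2 = 10.12 * 230 / 0.76
V2 = 2327.6 / 0.76
V2 = 3062.63157895 mL, rounded to 4 dp:

3062.6316 mL


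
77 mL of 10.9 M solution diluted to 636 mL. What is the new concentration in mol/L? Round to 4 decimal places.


Dilution: M1*V1 = M2*V2, solve for M2.
M2 = M1*V1 / V2
M2 = 10.9 * 77 / 636
M2 = 839.3 / 636
M2 = 1.31965409 mol/L, rounded to 4 dp:

1.3197 mol/L


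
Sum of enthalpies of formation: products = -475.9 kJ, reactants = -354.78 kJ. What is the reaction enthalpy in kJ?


dH_rxn = sum(dH_f products) - sum(dH_f reactants)
dH_rxn = -475.9 - (-354.78)
dH_rxn = -121.12 kJ:

-121.12 kJ


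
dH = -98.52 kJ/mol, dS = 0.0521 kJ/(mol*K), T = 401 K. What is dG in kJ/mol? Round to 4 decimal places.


Gibbs: dG = dH - T*dS (consistent units, dS already in kJ/(mol*K)).
T*dS = 401 * 0.0521 = 20.8921
dG = -98.52 - (20.8921)
dG = -119.4121 kJ/mol, rounded to 4 dp:

-119.4121 kJ/mol


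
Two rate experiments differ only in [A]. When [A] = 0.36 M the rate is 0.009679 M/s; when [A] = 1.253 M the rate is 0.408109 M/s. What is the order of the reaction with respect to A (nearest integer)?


Rate is proportional to [A]^n, so rate2/rate1 = ([A]2/[A]1)^n. Take logs to solve for n.
rate2/rate1 = 0.408109 / 0.009679 = 42.1644
[A]2/[A]1 = 1.253 / 0.36 = 3.4806
n = ln(42.1644) / ln(3.4806) = 3.0
Nearest integer order:

3


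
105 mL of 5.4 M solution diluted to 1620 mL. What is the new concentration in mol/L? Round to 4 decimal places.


Dilution: M1*V1 = M2*V2, solve for M2.
M2 = M1*V1 / V2
M2 = 5.4 * 105 / 1620
M2 = 567.0 / 1620
M2 = 0.35 mol/L, rounded to 4 dp:

0.3500 mol/L


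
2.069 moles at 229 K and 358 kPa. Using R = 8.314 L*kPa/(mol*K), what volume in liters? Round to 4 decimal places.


PV = nRT, solve for V = nRT / P.
nRT = 2.069 * 8.314 * 229 = 3939.1815
V = 3939.1815 / 358
V = 11.00330028 L, rounded to 4 dp:

11.0033 L


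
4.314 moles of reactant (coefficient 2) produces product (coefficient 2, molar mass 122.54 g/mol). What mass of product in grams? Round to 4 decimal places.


Use the coefficient ratio to convert reactant moles to product moles, then multiply by the product's molar mass.
moles_P = moles_R * (coeff_P / coeff_R) = 4.314 * (2/2) = 4.314
mass_P = moles_P * M_P = 4.314 * 122.54
mass_P = 528.63756 g, rounded to 4 dp:

528.6376 g


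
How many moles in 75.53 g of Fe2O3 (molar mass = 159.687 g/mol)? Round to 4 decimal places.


n = mass / M
n = 75.53 / 159.687
n = 0.47298778 mol, rounded to 4 dp:

0.4730 mol


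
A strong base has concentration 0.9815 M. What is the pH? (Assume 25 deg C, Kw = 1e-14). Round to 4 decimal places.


A strong base dissociates completely, so [OH-] equals the given concentration.
pOH = -log10([OH-]) = -log10(0.9815) = 0.00811
pH = 14 - pOH = 14 - 0.00811
pH = 13.99189, rounded to 4 dp:

13.9919


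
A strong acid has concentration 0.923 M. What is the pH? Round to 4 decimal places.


A strong acid dissociates completely, so [H+] equals the given concentration.
pH = -log10([H+]) = -log10(0.923)
pH = 0.0347983, rounded to 4 dp:

0.0348


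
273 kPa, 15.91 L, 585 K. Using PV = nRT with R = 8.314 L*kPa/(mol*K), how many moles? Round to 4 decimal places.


PV = nRT, solve for n = PV / (RT).
PV = 273 * 15.91 = 4343.43
RT = 8.314 * 585 = 4863.69
n = 4343.43 / 4863.69
n = 0.89303183 mol, rounded to 4 dp:

0.8930 mol


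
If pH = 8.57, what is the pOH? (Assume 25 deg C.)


At 25 deg C, pH + pOH = 14.
pOH = 14 - pH = 14 - 8.57
pOH = 5.43:

5.43


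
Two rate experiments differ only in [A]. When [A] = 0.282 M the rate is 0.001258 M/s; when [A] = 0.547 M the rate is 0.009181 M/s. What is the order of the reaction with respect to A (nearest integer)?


Rate is proportional to [A]^n, so rate2/rate1 = ([A]2/[A]1)^n. Take logs to solve for n.
rate2/rate1 = 0.009181 / 0.001258 = 7.2981
[A]2/[A]1 = 0.547 / 0.282 = 1.9397
n = ln(7.2981) / ln(1.9397) = 3.0
Nearest integer order:

3


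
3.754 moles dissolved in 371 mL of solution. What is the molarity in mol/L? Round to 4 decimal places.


Convert volume to liters: V_L = V_mL / 1000.
V_L = 371 / 1000 = 0.371 L
M = n / V_L = 3.754 / 0.371
M = 10.11859838 mol/L, rounded to 4 dp:

10.1186 mol/L


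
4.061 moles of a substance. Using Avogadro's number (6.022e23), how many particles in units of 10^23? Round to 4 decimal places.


N = n * NA, then divide by 1e23 for the requested units.
N / 1e23 = n * 6.022
N / 1e23 = 4.061 * 6.022
N / 1e23 = 24.455342, rounded to 4 dp:

24.4553


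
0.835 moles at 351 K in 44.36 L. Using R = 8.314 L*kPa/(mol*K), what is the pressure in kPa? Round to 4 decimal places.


PV = nRT, solve for P = nRT / V.
nRT = 0.835 * 8.314 * 351 = 2436.7087
P = 2436.7087 / 44.36
P = 54.93031335 kPa, rounded to 4 dp:

54.9303 kPa


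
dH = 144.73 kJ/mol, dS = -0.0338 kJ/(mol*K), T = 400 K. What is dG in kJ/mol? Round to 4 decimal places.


Gibbs: dG = dH - T*dS (consistent units, dS already in kJ/(mol*K)).
T*dS = 400 * -0.0338 = -13.52
dG = 144.73 - (-13.52)
dG = 158.25 kJ/mol, rounded to 4 dp:

158.2500 kJ/mol


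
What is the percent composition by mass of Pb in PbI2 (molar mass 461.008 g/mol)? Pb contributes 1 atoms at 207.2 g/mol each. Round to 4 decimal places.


pct = 100 * (n_elem * M_elem) / M_total
mass_contribution = 1 * 207.2 = 207.2 g/mol
pct = 100 * 207.2 / 461.008
pct = 44.94499011 %, rounded to 4 dp:

44.9450 %


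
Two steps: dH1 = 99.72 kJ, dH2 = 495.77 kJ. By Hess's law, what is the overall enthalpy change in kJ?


Hess's law: enthalpy is a state function, so add the step enthalpies.
dH_total = dH1 + dH2 = 99.72 + (495.77)
dH_total = 595.49 kJ:

595.49 kJ


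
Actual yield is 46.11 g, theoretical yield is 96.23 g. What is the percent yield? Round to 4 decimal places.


% yield = 100 * actual / theoretical
% yield = 100 * 46.11 / 96.23
% yield = 47.91645017 %, rounded to 4 dp:

47.9165 %


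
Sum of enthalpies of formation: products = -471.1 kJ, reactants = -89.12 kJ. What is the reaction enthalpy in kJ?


dH_rxn = sum(dH_f products) - sum(dH_f reactants)
dH_rxn = -471.1 - (-89.12)
dH_rxn = -381.98 kJ:

-381.98 kJ


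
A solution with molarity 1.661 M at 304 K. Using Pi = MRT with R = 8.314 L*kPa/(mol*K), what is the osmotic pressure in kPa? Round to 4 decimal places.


Osmotic pressure (van't Hoff): Pi = M*R*T.
RT = 8.314 * 304 = 2527.456
Pi = 1.661 * 2527.456
Pi = 4198.104416 kPa, rounded to 4 dp:

4198.1044 kPa


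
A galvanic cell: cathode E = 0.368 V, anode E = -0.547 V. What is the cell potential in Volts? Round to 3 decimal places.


Standard cell potential: E_cell = E_cathode - E_anode.
E_cell = 0.368 - (-0.547)
E_cell = 0.915 V, rounded to 3 dp:

0.915 V


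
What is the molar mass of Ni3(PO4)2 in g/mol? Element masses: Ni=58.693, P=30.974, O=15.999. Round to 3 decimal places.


M = sum(count * atomic_mass) over atoms.
M = 3*58.693 + 2*30.974 + 8*15.999
M = 176.079 + 61.948 + 127.992
M = 366.019 g/mol, rounded to 3 dp:

366.019 g/mol


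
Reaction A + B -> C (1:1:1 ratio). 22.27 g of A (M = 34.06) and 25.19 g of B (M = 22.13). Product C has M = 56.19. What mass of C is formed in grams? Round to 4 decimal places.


Find moles of each reactant; the smaller value is the limiting reagent in a 1:1:1 reaction, so moles_C equals moles of the limiter.
n_A = mass_A / M_A = 22.27 / 34.06 = 0.653846 mol
n_B = mass_B / M_B = 25.19 / 22.13 = 1.138274 mol
Limiting reagent: A (smaller), n_limiting = 0.653846 mol
mass_C = n_limiting * M_C = 0.653846 * 56.19
mass_C = 36.73960674 g, rounded to 4 dp:

36.7396 g


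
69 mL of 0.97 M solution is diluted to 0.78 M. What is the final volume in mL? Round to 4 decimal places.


Dilution: M1*V1 = M2*V2, solve for V2.
V2 = M1*V1 / M2
V2 = 0.97 * 69 / 0.78
V2 = 66.93 / 0.78
V2 = 85.80769231 mL, rounded to 4 dp:

85.8077 mL


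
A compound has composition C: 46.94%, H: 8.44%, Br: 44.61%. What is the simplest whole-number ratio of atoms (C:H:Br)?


Assume 100 g of compound, divide each mass% by atomic mass to get moles, then normalize by the smallest to get a raw atom ratio.
Moles per 100 g: C: 46.94/12.011 = 3.9081, H: 8.44/1.008 = 8.373, Br: 44.61/79.904 = 0.5583
Raw ratio (divide by min = 0.5583): C: 7.0, H: 14.997, Br: 1.0
Multiply by 1 to clear fractions: C: 7.0 ~= 7, H: 14.997 ~= 15, Br: 1.0 ~= 1
Reduce by GCD to get the simplest whole-number ratio:

7:15:1


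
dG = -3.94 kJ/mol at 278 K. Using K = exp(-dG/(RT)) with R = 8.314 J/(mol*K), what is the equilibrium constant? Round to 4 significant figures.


dG is in kJ/mol; multiply by 1000 to match R in J/(mol*K).
RT = 8.314 * 278 = 2311.292 J/mol
exponent = -dG*1000 / (RT) = -(-3.94*1000) / 2311.292 = 1.70467427
K = exp(1.70467427)
K = 5.499594, rounded to 4 significant figures:

5.500


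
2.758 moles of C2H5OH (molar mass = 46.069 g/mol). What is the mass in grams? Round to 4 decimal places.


mass = n * M
mass = 2.758 * 46.069
mass = 127.058302 g, rounded to 4 dp:

127.0583 g


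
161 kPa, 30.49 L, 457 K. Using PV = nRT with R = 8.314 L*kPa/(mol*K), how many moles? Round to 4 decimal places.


PV = nRT, solve for n = PV / (RT).
PV = 161 * 30.49 = 4908.89
RT = 8.314 * 457 = 3799.498
n = 4908.89 / 3799.498
n = 1.29198384 mol, rounded to 4 dp:

1.2920 mol


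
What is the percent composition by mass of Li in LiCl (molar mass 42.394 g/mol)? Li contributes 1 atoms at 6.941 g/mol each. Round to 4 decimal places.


pct = 100 * (n_elem * M_elem) / M_total
mass_contribution = 1 * 6.941 = 6.941 g/mol
pct = 100 * 6.941 / 42.394
pct = 16.3725999 %, rounded to 4 dp:

16.3726 %


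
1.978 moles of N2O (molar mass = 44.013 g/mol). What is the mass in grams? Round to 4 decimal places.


mass = n * M
mass = 1.978 * 44.013
mass = 87.057714 g, rounded to 4 dp:

87.0577 g


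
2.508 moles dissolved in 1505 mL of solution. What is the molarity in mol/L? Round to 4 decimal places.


Convert volume to liters: V_L = V_mL / 1000.
V_L = 1505 / 1000 = 1.505 L
M = n / V_L = 2.508 / 1.505
M = 1.66644518 mol/L, rounded to 4 dp:

1.6664 mol/L


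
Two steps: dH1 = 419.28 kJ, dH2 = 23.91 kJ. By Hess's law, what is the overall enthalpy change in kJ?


Hess's law: enthalpy is a state function, so add the step enthalpies.
dH_total = dH1 + dH2 = 419.28 + (23.91)
dH_total = 443.19 kJ:

443.19 kJ


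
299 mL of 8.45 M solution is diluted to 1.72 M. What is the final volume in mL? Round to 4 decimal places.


Dilution: M1*V1 = M2*V2, solve for V2.
V2 = M1*V1 / M2
V2 = 8.45 * 299 / 1.72
V2 = 2526.55 / 1.72
V2 = 1468.9244186 mL, rounded to 4 dp:

1468.9244 mL


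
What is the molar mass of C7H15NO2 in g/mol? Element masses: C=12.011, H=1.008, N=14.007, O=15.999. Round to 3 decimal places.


M = sum(count * atomic_mass) over atoms.
M = 7*12.011 + 15*1.008 + 1*14.007 + 2*15.999
M = 84.077 + 15.12 + 14.007 + 31.998
M = 145.202 g/mol, rounded to 3 dp:

145.202 g/mol


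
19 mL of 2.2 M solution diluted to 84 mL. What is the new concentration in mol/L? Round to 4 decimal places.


Dilution: M1*V1 = M2*V2, solve for M2.
M2 = M1*V1 / V2
M2 = 2.2 * 19 / 84
M2 = 41.8 / 84
M2 = 0.49761905 mol/L, rounded to 4 dp:

0.4976 mol/L


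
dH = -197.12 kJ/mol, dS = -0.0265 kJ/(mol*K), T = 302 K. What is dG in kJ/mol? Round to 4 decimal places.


Gibbs: dG = dH - T*dS (consistent units, dS already in kJ/(mol*K)).
T*dS = 302 * -0.0265 = -8.003
dG = -197.12 - (-8.003)
dG = -189.117 kJ/mol, rounded to 4 dp:

-189.1170 kJ/mol


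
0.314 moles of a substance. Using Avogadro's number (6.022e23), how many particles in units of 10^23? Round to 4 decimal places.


N = n * NA, then divide by 1e23 for the requested units.
N / 1e23 = n * 6.022
N / 1e23 = 0.314 * 6.022
N / 1e23 = 1.890908, rounded to 4 dp:

1.8909


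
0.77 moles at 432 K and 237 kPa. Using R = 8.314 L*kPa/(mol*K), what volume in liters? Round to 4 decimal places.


PV = nRT, solve for V = nRT / P.
nRT = 0.77 * 8.314 * 432 = 2765.569
V = 2765.569 / 237
V = 11.66906751 L, rounded to 4 dp:

11.6691 L


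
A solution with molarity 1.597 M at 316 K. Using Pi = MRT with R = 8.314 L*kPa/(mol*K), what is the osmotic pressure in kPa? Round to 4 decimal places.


Osmotic pressure (van't Hoff): Pi = M*R*T.
RT = 8.314 * 316 = 2627.224
Pi = 1.597 * 2627.224
Pi = 4195.676728 kPa, rounded to 4 dp:

4195.6767 kPa


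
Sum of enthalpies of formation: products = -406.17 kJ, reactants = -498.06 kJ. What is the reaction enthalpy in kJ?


dH_rxn = sum(dH_f products) - sum(dH_f reactants)
dH_rxn = -406.17 - (-498.06)
dH_rxn = 91.89 kJ:

91.89 kJ


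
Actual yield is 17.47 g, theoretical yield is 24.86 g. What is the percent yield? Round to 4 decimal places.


% yield = 100 * actual / theoretical
% yield = 100 * 17.47 / 24.86
% yield = 70.27353178 %, rounded to 4 dp:

70.2735 %


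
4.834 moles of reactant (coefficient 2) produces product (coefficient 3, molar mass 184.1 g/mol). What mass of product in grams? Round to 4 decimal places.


Use the coefficient ratio to convert reactant moles to product moles, then multiply by the product's molar mass.
moles_P = moles_R * (coeff_P / coeff_R) = 4.834 * (3/2) = 7.251
mass_P = moles_P * M_P = 7.251 * 184.1
mass_P = 1334.9091 g, rounded to 4 dp:

1334.9091 g


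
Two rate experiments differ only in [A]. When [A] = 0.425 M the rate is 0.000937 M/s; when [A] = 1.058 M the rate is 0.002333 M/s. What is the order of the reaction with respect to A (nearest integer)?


Rate is proportional to [A]^n, so rate2/rate1 = ([A]2/[A]1)^n. Take logs to solve for n.
rate2/rate1 = 0.002333 / 0.000937 = 2.4899
[A]2/[A]1 = 1.058 / 0.425 = 2.4894
n = ln(2.4899) / ln(2.4894) = 1.0
Nearest integer order:

1


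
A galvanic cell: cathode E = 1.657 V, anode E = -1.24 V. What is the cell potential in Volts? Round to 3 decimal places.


Standard cell potential: E_cell = E_cathode - E_anode.
E_cell = 1.657 - (-1.24)
E_cell = 2.897 V, rounded to 3 dp:

2.897 V


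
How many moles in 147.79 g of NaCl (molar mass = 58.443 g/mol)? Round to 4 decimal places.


n = mass / M
n = 147.79 / 58.443
n = 2.52878873 mol, rounded to 4 dp:

2.5288 mol


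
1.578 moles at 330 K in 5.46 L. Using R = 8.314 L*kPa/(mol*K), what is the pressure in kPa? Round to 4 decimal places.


PV = nRT, solve for P = nRT / V.
nRT = 1.578 * 8.314 * 330 = 4329.4324
P = 4329.4324 / 5.46
P = 792.936337 kPa, rounded to 4 dp:

792.9363 kPa


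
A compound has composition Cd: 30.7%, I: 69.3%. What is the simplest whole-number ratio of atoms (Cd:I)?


Assume 100 g of compound, divide each mass% by atomic mass to get moles, then normalize by the smallest to get a raw atom ratio.
Moles per 100 g: Cd: 30.7/112.414 = 0.2731, I: 69.3/126.904 = 0.5461
Raw ratio (divide by min = 0.2731): Cd: 1.0, I: 2.0
Multiply by 1 to clear fractions: Cd: 1.0 ~= 1, I: 2.0 ~= 2
Reduce by GCD to get the simplest whole-number ratio:

1:2


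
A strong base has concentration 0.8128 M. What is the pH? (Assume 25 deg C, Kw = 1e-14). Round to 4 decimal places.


A strong base dissociates completely, so [OH-] equals the given concentration.
pOH = -log10([OH-]) = -log10(0.8128) = 0.090016
pH = 14 - pOH = 14 - 0.090016
pH = 13.909984, rounded to 4 dp:

13.9100


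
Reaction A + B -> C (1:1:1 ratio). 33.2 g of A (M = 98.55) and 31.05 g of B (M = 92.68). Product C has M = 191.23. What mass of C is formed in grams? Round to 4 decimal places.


Find moles of each reactant; the smaller value is the limiting reagent in a 1:1:1 reaction, so moles_C equals moles of the limiter.
n_A = mass_A / M_A = 33.2 / 98.55 = 0.336885 mol
n_B = mass_B / M_B = 31.05 / 92.68 = 0.335024 mol
Limiting reagent: B (smaller), n_limiting = 0.335024 mol
mass_C = n_limiting * M_C = 0.335024 * 191.23
mass_C = 64.06663952 g, rounded to 4 dp:

64.0666 g


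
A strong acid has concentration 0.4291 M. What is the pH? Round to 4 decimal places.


A strong acid dissociates completely, so [H+] equals the given concentration.
pH = -log10([H+]) = -log10(0.4291)
pH = 0.36744149, rounded to 4 dp:

0.3674


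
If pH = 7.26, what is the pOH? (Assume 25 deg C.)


At 25 deg C, pH + pOH = 14.
pOH = 14 - pH = 14 - 7.26
pOH = 6.74:

6.74


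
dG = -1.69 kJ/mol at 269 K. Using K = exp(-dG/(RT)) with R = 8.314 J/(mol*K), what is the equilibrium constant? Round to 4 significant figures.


dG is in kJ/mol; multiply by 1000 to match R in J/(mol*K).
RT = 8.314 * 269 = 2236.466 J/mol
exponent = -dG*1000 / (RT) = -(-1.69*1000) / 2236.466 = 0.75565647
K = exp(0.75565647)
K = 2.1290087, rounded to 4 significant figures:

2.129


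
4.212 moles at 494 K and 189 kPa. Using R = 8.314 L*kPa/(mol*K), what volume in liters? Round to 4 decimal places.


PV = nRT, solve for V = nRT / P.
nRT = 4.212 * 8.314 * 494 = 17299.1726
V = 17299.1726 / 189
V = 91.53001376 L, rounded to 4 dp:

91.5300 L


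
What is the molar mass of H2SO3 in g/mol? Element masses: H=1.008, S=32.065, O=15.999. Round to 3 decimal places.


M = sum(count * atomic_mass) over atoms.
M = 2*1.008 + 1*32.065 + 3*15.999
M = 2.016 + 32.065 + 47.997
M = 82.078 g/mol, rounded to 3 dp:

82.078 g/mol


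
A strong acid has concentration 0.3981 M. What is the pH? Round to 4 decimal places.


A strong acid dissociates completely, so [H+] equals the given concentration.
pH = -log10([H+]) = -log10(0.3981)
pH = 0.40000782, rounded to 4 dp:

0.4000


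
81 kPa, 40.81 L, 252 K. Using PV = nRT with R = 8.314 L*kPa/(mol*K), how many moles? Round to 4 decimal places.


PV = nRT, solve for n = PV / (RT).
PV = 81 * 40.81 = 3305.61
RT = 8.314 * 252 = 2095.128
n = 3305.61 / 2095.128
n = 1.5777604 mol, rounded to 4 dp:

1.5778 mol


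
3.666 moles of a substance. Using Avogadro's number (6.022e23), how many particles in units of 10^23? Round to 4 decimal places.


N = n * NA, then divide by 1e23 for the requested units.
N / 1e23 = n * 6.022
N / 1e23 = 3.666 * 6.022
N / 1e23 = 22.076652, rounded to 4 dp:

22.0767


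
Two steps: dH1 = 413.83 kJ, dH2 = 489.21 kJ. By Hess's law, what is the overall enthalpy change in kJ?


Hess's law: enthalpy is a state function, so add the step enthalpies.
dH_total = dH1 + dH2 = 413.83 + (489.21)
dH_total = 903.04 kJ:

903.04 kJ


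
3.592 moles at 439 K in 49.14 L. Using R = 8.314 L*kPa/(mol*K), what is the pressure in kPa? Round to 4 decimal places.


PV = nRT, solve for P = nRT / V.
nRT = 3.592 * 8.314 * 439 = 13110.2468
P = 13110.2468 / 49.14
P = 266.79378917 kPa, rounded to 4 dp:

266.7938 kPa


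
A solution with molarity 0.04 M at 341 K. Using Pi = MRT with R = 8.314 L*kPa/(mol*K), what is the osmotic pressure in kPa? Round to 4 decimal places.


Osmotic pressure (van't Hoff): Pi = M*R*T.
RT = 8.314 * 341 = 2835.074
Pi = 0.04 * 2835.074
Pi = 113.40296 kPa, rounded to 4 dp:

113.4030 kPa


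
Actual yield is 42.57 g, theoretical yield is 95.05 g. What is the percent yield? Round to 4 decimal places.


% yield = 100 * actual / theoretical
% yield = 100 * 42.57 / 95.05
% yield = 44.78695423 %, rounded to 4 dp:

44.7870 %


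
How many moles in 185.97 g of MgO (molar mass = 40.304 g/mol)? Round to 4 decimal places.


n = mass / M
n = 185.97 / 40.304
n = 4.61418222 mol, rounded to 4 dp:

4.6142 mol


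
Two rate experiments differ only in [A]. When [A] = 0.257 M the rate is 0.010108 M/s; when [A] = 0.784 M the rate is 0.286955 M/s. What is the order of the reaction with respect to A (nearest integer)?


Rate is proportional to [A]^n, so rate2/rate1 = ([A]2/[A]1)^n. Take logs to solve for n.
rate2/rate1 = 0.286955 / 0.010108 = 28.3889
[A]2/[A]1 = 0.784 / 0.257 = 3.0506
n = ln(28.3889) / ln(3.0506) = 3.0
Nearest integer order:

3


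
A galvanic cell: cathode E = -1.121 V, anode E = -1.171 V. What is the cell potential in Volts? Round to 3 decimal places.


Standard cell potential: E_cell = E_cathode - E_anode.
E_cell = -1.121 - (-1.171)
E_cell = 0.05 V, rounded to 3 dp:

0.050 V
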